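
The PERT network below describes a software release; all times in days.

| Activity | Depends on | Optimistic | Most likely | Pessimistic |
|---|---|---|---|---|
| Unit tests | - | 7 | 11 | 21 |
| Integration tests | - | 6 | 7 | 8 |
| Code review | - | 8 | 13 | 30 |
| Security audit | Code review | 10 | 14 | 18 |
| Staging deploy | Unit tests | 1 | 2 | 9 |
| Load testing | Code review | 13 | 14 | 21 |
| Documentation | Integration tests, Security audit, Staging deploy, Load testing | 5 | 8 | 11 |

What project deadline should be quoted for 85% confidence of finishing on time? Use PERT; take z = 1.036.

42.2 days

te_Unit tests = (7 + 4·11 + 21)/6 = 72/6 = 12; σ²_Unit tests = ((21−7)/6)² = 5.444
te_Integration tests = (6 + 4·7 + 8)/6 = 42/6 = 7; σ²_Integration tests = ((8−6)/6)² = 0.111
te_Code review = (8 + 4·13 + 30)/6 = 90/6 = 15; σ²_Code review = ((30−8)/6)² = 13.444
te_Security audit = (10 + 4·14 + 18)/6 = 84/6 = 14; σ²_Security audit = ((18−10)/6)² = 1.778
te_Staging deploy = (1 + 4·2 + 9)/6 = 18/6 = 3; σ²_Staging deploy = ((9−1)/6)² = 1.778
te_Load testing = (13 + 4·14 + 21)/6 = 90/6 = 15; σ²_Load testing = ((21−13)/6)² = 1.778
te_Documentation = (5 + 4·8 + 11)/6 = 48/6 = 8; σ²_Documentation = ((11−5)/6)² = 1.000

Forward pass:
ES_Unit tests = 0; EF_Unit tests = 12
ES_Integration tests = 0; EF_Integration tests = 7
ES_Code review = 0; EF_Code review = 15
ES_Security audit = 15; EF_Security audit = 15+14 = 29
ES_Staging deploy = 12; EF_Staging deploy = 12+3 = 15
ES_Load testing = 15; EF_Load testing = 15+15 = 30
ES_Documentation = max(EF_Integration tests=7, EF_Security audit=29, EF_Staging deploy=15, EF_Load testing=30) = 30; EF_Documentation = 30+8 = 38
Expected project duration μ = 38 days. Critical path: Code review → Load testing → Documentation.

Variance along critical path = 13.444 + 1.778 + 1.000 = 16.222; σ = 4.028 days.
D = μ + z·σ = 38 + 1.036·4.028 = 42.2 days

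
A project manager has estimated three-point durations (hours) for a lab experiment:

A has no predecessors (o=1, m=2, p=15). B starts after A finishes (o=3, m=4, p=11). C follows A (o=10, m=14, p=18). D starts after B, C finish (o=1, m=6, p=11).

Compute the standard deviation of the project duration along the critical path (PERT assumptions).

3.16 hours

te_A = (1 + 4·2 + 15)/6 = 24/6 = 4; σ²_A = ((15−1)/6)² = 5.444
te_B = (3 + 4·4 + 11)/6 = 30/6 = 5; σ²_B = ((11−3)/6)² = 1.778
te_C = (10 + 4·14 + 18)/6 = 84/6 = 14; σ²_C = ((18−10)/6)² = 1.778
te_D = (1 + 4·6 + 11)/6 = 36/6 = 6; σ²_D = ((11−1)/6)² = 2.778

Forward pass:
ES_A = 0; EF_A = 4
ES_B = 4; EF_B = 4+5 = 9
ES_C = 4; EF_C = 4+14 = 18
ES_D = max(EF_B=9, EF_C=18) = 18; EF_D = 18+6 = 24
Expected project duration μ = 24 hours. Critical path: A → C → D.

Variance along critical path = 5.444 + 1.778 + 2.778 = 10.000
σ = √10.000 = 3.162 hours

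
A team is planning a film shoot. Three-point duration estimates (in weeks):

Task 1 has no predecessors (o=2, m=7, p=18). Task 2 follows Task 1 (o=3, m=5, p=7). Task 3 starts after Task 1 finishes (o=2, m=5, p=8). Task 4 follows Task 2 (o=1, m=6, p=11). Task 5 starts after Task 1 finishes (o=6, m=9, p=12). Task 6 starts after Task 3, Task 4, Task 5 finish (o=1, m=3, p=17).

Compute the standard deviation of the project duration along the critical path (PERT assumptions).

4.18 weeks

te_Task 1 = (2 + 4·7 + 18)/6 = 48/6 = 8; σ²_Task 1 = ((18−2)/6)² = 7.111
te_Task 2 = (3 + 4·5 + 7)/6 = 30/6 = 5; σ²_Task 2 = ((7−3)/6)² = 0.444
te_Task 3 = (2 + 4·5 + 8)/6 = 30/6 = 5; σ²_Task 3 = ((8−2)/6)² = 1.000
te_Task 4 = (1 + 4·6 + 11)/6 = 36/6 = 6; σ²_Task 4 = ((11−1)/6)² = 2.778
te_Task 5 = (6 + 4·9 + 12)/6 = 54/6 = 9; σ²_Task 5 = ((12−6)/6)² = 1.000
te_Task 6 = (1 + 4·3 + 17)/6 = 30/6 = 5; σ²_Task 6 = ((17−1)/6)² = 7.111

Forward pass:
ES_Task 1 = 0; EF_Task 1 = 8
ES_Task 2 = 8; EF_Task 2 = 8+5 = 13
ES_Task 3 = 8; EF_Task 3 = 8+5 = 13
ES_Task 4 = 13; EF_Task 4 = 13+6 = 19
ES_Task 5 = 8; EF_Task 5 = 8+9 = 17
ES_Task 6 = max(EF_Task 3=13, EF_Task 4=19, EF_Task 5=17) = 19; EF_Task 6 = 19+5 = 24
Expected project duration μ = 24 weeks. Critical path: Task 1 → Task 2 → Task 4 → Task 6.

Variance along critical path = 7.111 + 0.444 + 2.778 + 7.111 = 17.444
σ = √17.444 = 4.177 weeks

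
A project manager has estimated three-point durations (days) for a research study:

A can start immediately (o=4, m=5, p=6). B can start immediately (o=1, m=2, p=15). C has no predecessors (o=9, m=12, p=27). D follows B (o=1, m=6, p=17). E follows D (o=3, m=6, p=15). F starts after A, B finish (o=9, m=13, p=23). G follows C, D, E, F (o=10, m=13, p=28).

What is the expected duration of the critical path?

te_A = (4 + 4·5 + 6)/6 = 30/6 = 5
te_B = (1 + 4·2 + 15)/6 = 24/6 = 4
te_C = (9 + 4·12 + 27)/6 = 84/6 = 14
te_D = (1 + 4·6 + 17)/6 = 42/6 = 7
te_E = (3 + 4·6 + 15)/6 = 42/6 = 7
te_F = (9 + 4·13 + 23)/6 = 84/6 = 14
te_G = (10 + 4·13 + 28)/6 = 90/6 = 15

Forward pass:
ES_A = 0; EF_A = 5
ES_B = 0; EF_B = 4
ES_C = 0; EF_C = 14
ES_D = 4; EF_D = 4+7 = 11
ES_E = 11; EF_E = 11+7 = 18
ES_F = max(EF_A=5, EF_B=4) = 5; EF_F = 5+14 = 19
ES_G = max(EF_C=14, EF_D=11, EF_E=18, EF_F=19) = 19; EF_G = 19+15 = 34
Expected project duration μ = 34 days. Critical path: A → F → G.

34 days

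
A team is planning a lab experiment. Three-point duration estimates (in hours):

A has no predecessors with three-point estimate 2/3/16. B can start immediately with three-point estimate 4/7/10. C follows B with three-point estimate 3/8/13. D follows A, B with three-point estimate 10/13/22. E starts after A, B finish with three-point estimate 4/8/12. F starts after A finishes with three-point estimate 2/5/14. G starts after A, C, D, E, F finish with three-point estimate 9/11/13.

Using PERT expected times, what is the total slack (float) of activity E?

6 hours

te_A = (2 + 4·3 + 16)/6 = 30/6 = 5
te_B = (4 + 4·7 + 10)/6 = 42/6 = 7
te_C = (3 + 4·8 + 13)/6 = 48/6 = 8
te_D = (10 + 4·13 + 22)/6 = 84/6 = 14
te_E = (4 + 4·8 + 12)/6 = 48/6 = 8
te_F = (2 + 4·5 + 14)/6 = 36/6 = 6
te_G = (9 + 4·11 + 13)/6 = 66/6 = 11

Forward pass:
ES_A = 0; EF_A = 5
ES_B = 0; EF_B = 7
ES_C = 7; EF_C = 7+8 = 15
ES_D = max(EF_A=5, EF_B=7) = 7; EF_D = 7+14 = 21
ES_E = max(EF_A=5, EF_B=7) = 7; EF_E = 7+8 = 15
ES_F = 5; EF_F = 5+6 = 11
ES_G = max(EF_A=5, EF_C=15, EF_D=21, EF_E=15, EF_F=11) = 21; EF_G = 21+11 = 32
Expected project duration μ = 32 hours. Critical path: B → D → G.

Backward pass:
LF_G = 32; LS_G = 32−11 = 21
LF_F = LS_G = 21; LS_F = 21−6 = 15
LF_E = LS_G = 21; LS_E = 21−8 = 13
LF_D = LS_G = 21; LS_D = 21−14 = 7
LF_C = LS_G = 21; LS_C = 21−8 = 13
LF_B = min(LS_C=13, LS_D=7, LS_E=13) = 7; LS_B = 7−7 = 0
LF_A = min(LS_D=7, LS_E=13, LS_F=15, LS_G=21) = 7; LS_A = 7−5 = 2
Slack_E = LS_E − ES_E = 13 − 7 = 6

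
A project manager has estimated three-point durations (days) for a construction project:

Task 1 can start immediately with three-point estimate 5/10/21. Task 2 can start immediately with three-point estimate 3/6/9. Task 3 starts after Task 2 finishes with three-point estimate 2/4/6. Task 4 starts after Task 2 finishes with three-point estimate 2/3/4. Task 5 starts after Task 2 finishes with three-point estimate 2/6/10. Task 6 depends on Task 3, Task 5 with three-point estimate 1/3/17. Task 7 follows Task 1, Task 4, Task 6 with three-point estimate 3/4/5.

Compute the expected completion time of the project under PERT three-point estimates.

21 days

te_Task 1 = (5 + 4·10 + 21)/6 = 66/6 = 11
te_Task 2 = (3 + 4·6 + 9)/6 = 36/6 = 6
te_Task 3 = (2 + 4·4 + 6)/6 = 24/6 = 4
te_Task 4 = (2 + 4·3 + 4)/6 = 18/6 = 3
te_Task 5 = (2 + 4·6 + 10)/6 = 36/6 = 6
te_Task 6 = (1 + 4·3 + 17)/6 = 30/6 = 5
te_Task 7 = (3 + 4·4 + 5)/6 = 24/6 = 4

Forward pass:
ES_Task 1 = 0; EF_Task 1 = 11
ES_Task 2 = 0; EF_Task 2 = 6
ES_Task 3 = 6; EF_Task 3 = 6+4 = 10
ES_Task 4 = 6; EF_Task 4 = 6+3 = 9
ES_Task 5 = 6; EF_Task 5 = 6+6 = 12
ES_Task 6 = max(EF_Task 3=10, EF_Task 5=12) = 12; EF_Task 6 = 12+5 = 17
ES_Task 7 = max(EF_Task 1=11, EF_Task 4=9, EF_Task 6=17) = 17; EF_Task 7 = 17+4 = 21
Expected project duration μ = 21 days. Critical path: Task 2 → Task 5 → Task 6 → Task 7.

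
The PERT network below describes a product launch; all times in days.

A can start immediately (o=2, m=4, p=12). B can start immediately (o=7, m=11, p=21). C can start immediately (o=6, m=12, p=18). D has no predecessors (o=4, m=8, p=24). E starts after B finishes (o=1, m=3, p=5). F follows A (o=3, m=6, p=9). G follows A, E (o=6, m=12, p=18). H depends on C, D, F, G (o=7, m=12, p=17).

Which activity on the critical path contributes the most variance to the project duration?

te_A = (2 + 4·4 + 12)/6 = 30/6 = 5; σ²_A = ((12−2)/6)² = 2.778
te_B = (7 + 4·11 + 21)/6 = 72/6 = 12; σ²_B = ((21−7)/6)² = 5.444
te_C = (6 + 4·12 + 18)/6 = 72/6 = 12; σ²_C = ((18−6)/6)² = 4.000
te_D = (4 + 4·8 + 24)/6 = 60/6 = 10; σ²_D = ((24−4)/6)² = 11.111
te_E = (1 + 4·3 + 5)/6 = 18/6 = 3; σ²_E = ((5−1)/6)² = 0.444
te_F = (3 + 4·6 + 9)/6 = 36/6 = 6; σ²_F = ((9−3)/6)² = 1.000
te_G = (6 + 4·12 + 18)/6 = 72/6 = 12; σ²_G = ((18−6)/6)² = 4.000
te_H = (7 + 4·12 + 17)/6 = 72/6 = 12; σ²_H = ((17−7)/6)² = 2.778

Forward pass:
ES_A = 0; EF_A = 5
ES_B = 0; EF_B = 12
ES_C = 0; EF_C = 12
ES_D = 0; EF_D = 10
ES_E = 12; EF_E = 12+3 = 15
ES_F = 5; EF_F = 5+6 = 11
ES_G = max(EF_A=5, EF_E=15) = 15; EF_G = 15+12 = 27
ES_H = max(EF_C=12, EF_D=10, EF_F=11, EF_G=27) = 27; EF_H = 27+12 = 39
Expected project duration μ = 39 days. Critical path: B → E → G → H.

Variances on critical path: σ²_B=5.444, σ²_E=0.444, σ²_G=4.000, σ²_H=2.778.
Largest is σ²_B = 5.444.

B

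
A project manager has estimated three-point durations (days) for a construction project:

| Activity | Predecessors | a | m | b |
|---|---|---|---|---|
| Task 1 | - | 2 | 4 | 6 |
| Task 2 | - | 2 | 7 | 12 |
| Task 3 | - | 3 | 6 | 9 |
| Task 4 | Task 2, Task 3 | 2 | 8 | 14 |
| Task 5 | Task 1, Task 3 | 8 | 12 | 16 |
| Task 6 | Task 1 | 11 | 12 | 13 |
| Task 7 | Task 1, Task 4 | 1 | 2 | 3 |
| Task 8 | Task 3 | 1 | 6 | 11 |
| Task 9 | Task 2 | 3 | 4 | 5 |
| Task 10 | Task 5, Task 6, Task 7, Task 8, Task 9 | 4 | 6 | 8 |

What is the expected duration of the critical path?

24 days

te_Task 1 = (2 + 4·4 + 6)/6 = 24/6 = 4
te_Task 2 = (2 + 4·7 + 12)/6 = 42/6 = 7
te_Task 3 = (3 + 4·6 + 9)/6 = 36/6 = 6
te_Task 4 = (2 + 4·8 + 14)/6 = 48/6 = 8
te_Task 5 = (8 + 4·12 + 16)/6 = 72/6 = 12
te_Task 6 = (11 + 4·12 + 13)/6 = 72/6 = 12
te_Task 7 = (1 + 4·2 + 3)/6 = 12/6 = 2
te_Task 8 = (1 + 4·6 + 11)/6 = 36/6 = 6
te_Task 9 = (3 + 4·4 + 5)/6 = 24/6 = 4
te_Task 10 = (4 + 4·6 + 8)/6 = 36/6 = 6

Forward pass:
ES_Task 1 = 0; EF_Task 1 = 4
ES_Task 2 = 0; EF_Task 2 = 7
ES_Task 3 = 0; EF_Task 3 = 6
ES_Task 4 = max(EF_Task 2=7, EF_Task 3=6) = 7; EF_Task 4 = 7+8 = 15
ES_Task 5 = max(EF_Task 1=4, EF_Task 3=6) = 6; EF_Task 5 = 6+12 = 18
ES_Task 6 = 4; EF_Task 6 = 4+12 = 16
ES_Task 7 = max(EF_Task 1=4, EF_Task 4=15) = 15; EF_Task 7 = 15+2 = 17
ES_Task 8 = 6; EF_Task 8 = 6+6 = 12
ES_Task 9 = 7; EF_Task 9 = 7+4 = 11
ES_Task 10 = max(EF_Task 5=18, EF_Task 6=16, EF_Task 7=17, EF_Task 8=12, EF_Task 9=11) = 18; EF_Task 10 = 18+6 = 24
Expected project duration μ = 24 days. Critical path: Task 3 → Task 5 → Task 10.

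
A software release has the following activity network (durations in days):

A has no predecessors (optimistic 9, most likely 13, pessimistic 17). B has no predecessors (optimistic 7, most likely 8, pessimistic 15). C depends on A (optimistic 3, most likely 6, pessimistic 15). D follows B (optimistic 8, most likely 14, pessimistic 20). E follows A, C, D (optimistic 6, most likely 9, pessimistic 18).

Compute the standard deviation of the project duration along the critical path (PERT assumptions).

3.13 days

te_A = (9 + 4·13 + 17)/6 = 78/6 = 13; σ²_A = ((17−9)/6)² = 1.778
te_B = (7 + 4·8 + 15)/6 = 54/6 = 9; σ²_B = ((15−7)/6)² = 1.778
te_C = (3 + 4·6 + 15)/6 = 42/6 = 7; σ²_C = ((15−3)/6)² = 4.000
te_D = (8 + 4·14 + 20)/6 = 84/6 = 14; σ²_D = ((20−8)/6)² = 4.000
te_E = (6 + 4·9 + 18)/6 = 60/6 = 10; σ²_E = ((18−6)/6)² = 4.000

Forward pass:
ES_A = 0; EF_A = 13
ES_B = 0; EF_B = 9
ES_C = 13; EF_C = 13+7 = 20
ES_D = 9; EF_D = 9+14 = 23
ES_E = max(EF_A=13, EF_C=20, EF_D=23) = 23; EF_E = 23+10 = 33
Expected project duration μ = 33 days. Critical path: B → D → E.

Variance along critical path = 1.778 + 4.000 + 4.000 = 9.778
σ = √9.778 = 3.127 days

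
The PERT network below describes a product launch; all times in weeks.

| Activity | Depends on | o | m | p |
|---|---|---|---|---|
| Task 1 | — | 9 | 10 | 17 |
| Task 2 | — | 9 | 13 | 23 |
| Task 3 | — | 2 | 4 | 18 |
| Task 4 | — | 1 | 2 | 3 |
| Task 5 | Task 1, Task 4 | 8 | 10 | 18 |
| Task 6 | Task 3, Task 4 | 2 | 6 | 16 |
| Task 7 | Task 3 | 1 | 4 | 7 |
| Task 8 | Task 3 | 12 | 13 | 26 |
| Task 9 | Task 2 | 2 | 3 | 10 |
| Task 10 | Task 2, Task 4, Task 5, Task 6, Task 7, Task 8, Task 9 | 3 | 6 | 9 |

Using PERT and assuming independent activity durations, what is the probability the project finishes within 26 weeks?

te_Task 1 = (9 + 4·10 + 17)/6 = 66/6 = 11; σ²_Task 1 = ((17−9)/6)² = 1.778
te_Task 2 = (9 + 4·13 + 23)/6 = 84/6 = 14; σ²_Task 2 = ((23−9)/6)² = 5.444
te_Task 3 = (2 + 4·4 + 18)/6 = 36/6 = 6; σ²_Task 3 = ((18−2)/6)² = 7.111
te_Task 4 = (1 + 4·2 + 3)/6 = 12/6 = 2; σ²_Task 4 = ((3−1)/6)² = 0.111
te_Task 5 = (8 + 4·10 + 18)/6 = 66/6 = 11; σ²_Task 5 = ((18−8)/6)² = 2.778
te_Task 6 = (2 + 4·6 + 16)/6 = 42/6 = 7; σ²_Task 6 = ((16−2)/6)² = 5.444
te_Task 7 = (1 + 4·4 + 7)/6 = 24/6 = 4; σ²_Task 7 = ((7−1)/6)² = 1.000
te_Task 8 = (12 + 4·13 + 26)/6 = 90/6 = 15; σ²_Task 8 = ((26−12)/6)² = 5.444
te_Task 9 = (2 + 4·3 + 10)/6 = 24/6 = 4; σ²_Task 9 = ((10−2)/6)² = 1.778
te_Task 10 = (3 + 4·6 + 9)/6 = 36/6 = 6; σ²_Task 10 = ((9−3)/6)² = 1.000

Forward pass:
ES_Task 1 = 0; EF_Task 1 = 11
ES_Task 2 = 0; EF_Task 2 = 14
ES_Task 3 = 0; EF_Task 3 = 6
ES_Task 4 = 0; EF_Task 4 = 2
ES_Task 5 = max(EF_Task 1=11, EF_Task 4=2) = 11; EF_Task 5 = 11+11 = 22
ES_Task 6 = max(EF_Task 3=6, EF_Task 4=2) = 6; EF_Task 6 = 6+7 = 13
ES_Task 7 = 6; EF_Task 7 = 6+4 = 10
ES_Task 8 = 6; EF_Task 8 = 6+15 = 21
ES_Task 9 = 14; EF_Task 9 = 14+4 = 18
ES_Task 10 = max(EF_Task 2=14, EF_Task 4=2, EF_Task 5=22, EF_Task 6=13, EF_Task 7=10, EF_Task 8=21, EF_Task 9=18) = 22; EF_Task 10 = 22+6 = 28
Expected project duration μ = 28 weeks. Critical path: Task 1 → Task 5 → Task 10.

Variance along critical path = 1.778 + 2.778 + 1.000 = 5.556; σ = √5.556 = 2.357 weeks.
Z = (26 − 28) / 2.357 = -0.849
P(T ≤ 26) = Φ(-0.849) ≈ 0.198

0.198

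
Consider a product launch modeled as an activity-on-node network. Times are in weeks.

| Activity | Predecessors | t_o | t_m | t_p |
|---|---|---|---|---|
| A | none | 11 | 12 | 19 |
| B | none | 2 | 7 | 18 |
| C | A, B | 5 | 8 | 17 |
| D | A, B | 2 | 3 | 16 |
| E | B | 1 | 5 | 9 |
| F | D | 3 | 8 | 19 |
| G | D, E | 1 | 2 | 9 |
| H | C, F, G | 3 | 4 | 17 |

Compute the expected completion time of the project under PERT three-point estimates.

33 weeks

te_A = (11 + 4·12 + 19)/6 = 78/6 = 13
te_B = (2 + 4·7 + 18)/6 = 48/6 = 8
te_C = (5 + 4·8 + 17)/6 = 54/6 = 9
te_D = (2 + 4·3 + 16)/6 = 30/6 = 5
te_E = (1 + 4·5 + 9)/6 = 30/6 = 5
te_F = (3 + 4·8 + 19)/6 = 54/6 = 9
te_G = (1 + 4·2 + 9)/6 = 18/6 = 3
te_H = (3 + 4·4 + 17)/6 = 36/6 = 6

Forward pass:
ES_A = 0; EF_A = 13
ES_B = 0; EF_B = 8
ES_C = max(EF_A=13, EF_B=8) = 13; EF_C = 13+9 = 22
ES_D = max(EF_A=13, EF_B=8) = 13; EF_D = 13+5 = 18
ES_E = 8; EF_E = 8+5 = 13
ES_F = 18; EF_F = 18+9 = 27
ES_G = max(EF_D=18, EF_E=13) = 18; EF_G = 18+3 = 21
ES_H = max(EF_C=22, EF_F=27, EF_G=21) = 27; EF_H = 27+6 = 33
Expected project duration μ = 33 weeks. Critical path: A → D → F → H.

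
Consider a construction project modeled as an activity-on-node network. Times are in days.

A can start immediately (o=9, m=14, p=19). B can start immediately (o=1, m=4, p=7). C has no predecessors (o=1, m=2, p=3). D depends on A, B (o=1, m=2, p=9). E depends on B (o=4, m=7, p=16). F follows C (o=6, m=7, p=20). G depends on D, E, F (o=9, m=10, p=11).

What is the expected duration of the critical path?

te_A = (9 + 4·14 + 19)/6 = 84/6 = 14
te_B = (1 + 4·4 + 7)/6 = 24/6 = 4
te_C = (1 + 4·2 + 3)/6 = 12/6 = 2
te_D = (1 + 4·2 + 9)/6 = 18/6 = 3
te_E = (4 + 4·7 + 16)/6 = 48/6 = 8
te_F = (6 + 4·7 + 20)/6 = 54/6 = 9
te_G = (9 + 4·10 + 11)/6 = 60/6 = 10

Forward pass:
ES_A = 0; EF_A = 14
ES_B = 0; EF_B = 4
ES_C = 0; EF_C = 2
ES_D = max(EF_A=14, EF_B=4) = 14; EF_D = 14+3 = 17
ES_E = 4; EF_E = 4+8 = 12
ES_F = 2; EF_F = 2+9 = 11
ES_G = max(EF_D=17, EF_E=12, EF_F=11) = 17; EF_G = 17+10 = 27
Expected project duration μ = 27 days. Critical path: A → D → G.

27 days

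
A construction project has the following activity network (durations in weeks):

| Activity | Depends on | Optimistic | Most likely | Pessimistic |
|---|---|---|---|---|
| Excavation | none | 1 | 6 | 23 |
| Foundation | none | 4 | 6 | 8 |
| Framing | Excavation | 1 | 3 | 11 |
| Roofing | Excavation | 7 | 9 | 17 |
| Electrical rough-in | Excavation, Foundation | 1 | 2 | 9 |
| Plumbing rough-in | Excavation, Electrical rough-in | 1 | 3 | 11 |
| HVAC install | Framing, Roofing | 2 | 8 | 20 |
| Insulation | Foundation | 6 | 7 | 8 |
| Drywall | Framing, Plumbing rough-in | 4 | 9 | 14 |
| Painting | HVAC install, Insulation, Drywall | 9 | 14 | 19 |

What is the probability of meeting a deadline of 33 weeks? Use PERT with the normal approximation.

te_Excavation = (1 + 4·6 + 23)/6 = 48/6 = 8; σ²_Excavation = ((23−1)/6)² = 13.444
te_Foundation = (4 + 4·6 + 8)/6 = 36/6 = 6; σ²_Foundation = ((8−4)/6)² = 0.444
te_Framing = (1 + 4·3 + 11)/6 = 24/6 = 4; σ²_Framing = ((11−1)/6)² = 2.778
te_Roofing = (7 + 4·9 + 17)/6 = 60/6 = 10; σ²_Roofing = ((17−7)/6)² = 2.778
te_Electrical rough-in = (1 + 4·2 + 9)/6 = 18/6 = 3; σ²_Electrical rough-in = ((9−1)/6)² = 1.778
te_Plumbing rough-in = (1 + 4·3 + 11)/6 = 24/6 = 4; σ²_Plumbing rough-in = ((11−1)/6)² = 2.778
te_HVAC install = (2 + 4·8 + 20)/6 = 54/6 = 9; σ²_HVAC install = ((20−2)/6)² = 9.000
te_Insulation = (6 + 4·7 + 8)/6 = 42/6 = 7; σ²_Insulation = ((8−6)/6)² = 0.111
te_Drywall = (4 + 4·9 + 14)/6 = 54/6 = 9; σ²_Drywall = ((14−4)/6)² = 2.778
te_Painting = (9 + 4·14 + 19)/6 = 84/6 = 14; σ²_Painting = ((19−9)/6)² = 2.778

Forward pass:
ES_Excavation = 0; EF_Excavation = 8
ES_Foundation = 0; EF_Foundation = 6
ES_Framing = 8; EF_Framing = 8+4 = 12
ES_Roofing = 8; EF_Roofing = 8+10 = 18
ES_Electrical rough-in = max(EF_Excavation=8, EF_Foundation=6) = 8; EF_Electrical rough-in = 8+3 = 11
ES_Plumbing rough-in = max(EF_Excavation=8, EF_Electrical rough-in=11) = 11; EF_Plumbing rough-in = 11+4 = 15
ES_HVAC install = max(EF_Framing=12, EF_Roofing=18) = 18; EF_HVAC install = 18+9 = 27
ES_Insulation = 6; EF_Insulation = 6+7 = 13
ES_Drywall = max(EF_Framing=12, EF_Plumbing rough-in=15) = 15; EF_Drywall = 15+9 = 24
ES_Painting = max(EF_HVAC install=27, EF_Insulation=13, EF_Drywall=24) = 27; EF_Painting = 27+14 = 41
Expected project duration μ = 41 weeks. Critical path: Excavation → Roofing → HVAC install → Painting.

Variance along critical path = 13.444 + 2.778 + 9.000 + 2.778 = 28.000; σ = √28.000 = 5.292 weeks.
Z = (33 − 41) / 5.292 = -1.512
P(T ≤ 33) = Φ(-1.512) ≈ 0.065

0.065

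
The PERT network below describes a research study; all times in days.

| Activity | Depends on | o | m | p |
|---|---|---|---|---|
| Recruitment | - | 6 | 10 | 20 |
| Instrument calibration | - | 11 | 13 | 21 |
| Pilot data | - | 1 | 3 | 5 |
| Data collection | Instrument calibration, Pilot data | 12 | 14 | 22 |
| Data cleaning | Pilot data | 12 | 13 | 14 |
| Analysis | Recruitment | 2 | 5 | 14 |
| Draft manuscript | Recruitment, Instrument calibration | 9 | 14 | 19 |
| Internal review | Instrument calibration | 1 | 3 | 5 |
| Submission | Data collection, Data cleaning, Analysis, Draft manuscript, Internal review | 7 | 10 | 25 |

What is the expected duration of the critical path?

41 days

te_Recruitment = (6 + 4·10 + 20)/6 = 66/6 = 11
te_Instrument calibration = (11 + 4·13 + 21)/6 = 84/6 = 14
te_Pilot data = (1 + 4·3 + 5)/6 = 18/6 = 3
te_Data collection = (12 + 4·14 + 22)/6 = 90/6 = 15
te_Data cleaning = (12 + 4·13 + 14)/6 = 78/6 = 13
te_Analysis = (2 + 4·5 + 14)/6 = 36/6 = 6
te_Draft manuscript = (9 + 4·14 + 19)/6 = 84/6 = 14
te_Internal review = (1 + 4·3 + 5)/6 = 18/6 = 3
te_Submission = (7 + 4·10 + 25)/6 = 72/6 = 12

Forward pass:
ES_Recruitment = 0; EF_Recruitment = 11
ES_Instrument calibration = 0; EF_Instrument calibration = 14
ES_Pilot data = 0; EF_Pilot data = 3
ES_Data collection = max(EF_Instrument calibration=14, EF_Pilot data=3) = 14; EF_Data collection = 14+15 = 29
ES_Data cleaning = 3; EF_Data cleaning = 3+13 = 16
ES_Analysis = 11; EF_Analysis = 11+6 = 17
ES_Draft manuscript = max(EF_Recruitment=11, EF_Instrument calibration=14) = 14; EF_Draft manuscript = 14+14 = 28
ES_Internal review = 14; EF_Internal review = 14+3 = 17
ES_Submission = max(EF_Data collection=29, EF_Data cleaning=16, EF_Analysis=17, EF_Draft manuscript=28, EF_Internal review=17) = 29; EF_Submission = 29+12 = 41
Expected project duration μ = 41 days. Critical path: Instrument calibration → Data collection → Submission.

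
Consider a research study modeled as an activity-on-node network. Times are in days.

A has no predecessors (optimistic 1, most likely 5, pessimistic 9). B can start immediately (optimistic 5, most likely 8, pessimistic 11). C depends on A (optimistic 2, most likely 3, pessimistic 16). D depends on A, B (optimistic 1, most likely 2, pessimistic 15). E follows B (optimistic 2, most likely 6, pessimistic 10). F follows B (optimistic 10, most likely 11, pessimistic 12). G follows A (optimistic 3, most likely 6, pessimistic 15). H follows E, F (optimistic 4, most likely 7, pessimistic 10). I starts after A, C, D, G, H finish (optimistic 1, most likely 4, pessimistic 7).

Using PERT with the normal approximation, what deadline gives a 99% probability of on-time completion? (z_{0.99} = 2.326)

34.1 days

te_A = (1 + 4·5 + 9)/6 = 30/6 = 5; σ²_A = ((9−1)/6)² = 1.778
te_B = (5 + 4·8 + 11)/6 = 48/6 = 8; σ²_B = ((11−5)/6)² = 1.000
te_C = (2 + 4·3 + 16)/6 = 30/6 = 5; σ²_C = ((16−2)/6)² = 5.444
te_D = (1 + 4·2 + 15)/6 = 24/6 = 4; σ²_D = ((15−1)/6)² = 5.444
te_E = (2 + 4·6 + 10)/6 = 36/6 = 6; σ²_E = ((10−2)/6)² = 1.778
te_F = (10 + 4·11 + 12)/6 = 66/6 = 11; σ²_F = ((12−10)/6)² = 0.111
te_G = (3 + 4·6 + 15)/6 = 42/6 = 7; σ²_G = ((15−3)/6)² = 4.000
te_H = (4 + 4·7 + 10)/6 = 42/6 = 7; σ²_H = ((10−4)/6)² = 1.000
te_I = (1 + 4·4 + 7)/6 = 24/6 = 4; σ²_I = ((7−1)/6)² = 1.000

Forward pass:
ES_A = 0; EF_A = 5
ES_B = 0; EF_B = 8
ES_C = 5; EF_C = 5+5 = 10
ES_D = max(EF_A=5, EF_B=8) = 8; EF_D = 8+4 = 12
ES_E = 8; EF_E = 8+6 = 14
ES_F = 8; EF_F = 8+11 = 19
ES_G = 5; EF_G = 5+7 = 12
ES_H = max(EF_E=14, EF_F=19) = 19; EF_H = 19+7 = 26
ES_I = max(EF_A=5, EF_C=10, EF_D=12, EF_G=12, EF_H=26) = 26; EF_I = 26+4 = 30
Expected project duration μ = 30 days. Critical path: B → F → H → I.

Variance along critical path = 1.000 + 0.111 + 1.000 + 1.000 = 3.111; σ = 1.764 days.
D = μ + z·σ = 30 + 2.326·1.764 = 34.1 days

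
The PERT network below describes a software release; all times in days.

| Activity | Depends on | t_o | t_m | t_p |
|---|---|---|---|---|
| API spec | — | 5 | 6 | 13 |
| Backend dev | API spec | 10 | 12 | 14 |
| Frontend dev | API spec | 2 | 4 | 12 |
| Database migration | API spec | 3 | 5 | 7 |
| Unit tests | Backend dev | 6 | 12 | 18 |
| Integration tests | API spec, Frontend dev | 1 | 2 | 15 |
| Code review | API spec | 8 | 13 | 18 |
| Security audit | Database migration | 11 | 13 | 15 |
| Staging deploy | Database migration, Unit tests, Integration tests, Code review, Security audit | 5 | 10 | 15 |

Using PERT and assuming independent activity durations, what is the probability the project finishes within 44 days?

te_API spec = (5 + 4·6 + 13)/6 = 42/6 = 7; σ²_API spec = ((13−5)/6)² = 1.778
te_Backend dev = (10 + 4·12 + 14)/6 = 72/6 = 12; σ²_Backend dev = ((14−10)/6)² = 0.444
te_Frontend dev = (2 + 4·4 + 12)/6 = 30/6 = 5; σ²_Frontend dev = ((12−2)/6)² = 2.778
te_Database migration = (3 + 4·5 + 7)/6 = 30/6 = 5; σ²_Database migration = ((7−3)/6)² = 0.444
te_Unit tests = (6 + 4·12 + 18)/6 = 72/6 = 12; σ²_Unit tests = ((18−6)/6)² = 4.000
te_Integration tests = (1 + 4·2 + 15)/6 = 24/6 = 4; σ²_Integration tests = ((15−1)/6)² = 5.444
te_Code review = (8 + 4·13 + 18)/6 = 78/6 = 13; σ²_Code review = ((18−8)/6)² = 2.778
te_Security audit = (11 + 4·13 + 15)/6 = 78/6 = 13; σ²_Security audit = ((15−11)/6)² = 0.444
te_Staging deploy = (5 + 4·10 + 15)/6 = 60/6 = 10; σ²_Staging deploy = ((15−5)/6)² = 2.778

Forward pass:
ES_API spec = 0; EF_API spec = 7
ES_Backend dev = 7; EF_Backend dev = 7+12 = 19
ES_Frontend dev = 7; EF_Frontend dev = 7+5 = 12
ES_Database migration = 7; EF_Database migration = 7+5 = 12
ES_Unit tests = 19; EF_Unit tests = 19+12 = 31
ES_Integration tests = max(EF_API spec=7, EF_Frontend dev=12) = 12; EF_Integration tests = 12+4 = 16
ES_Code review = 7; EF_Code review = 7+13 = 20
ES_Security audit = 12; EF_Security audit = 12+13 = 25
ES_Staging deploy = max(EF_Database migration=12, EF_Unit tests=31, EF_Integration tests=16, EF_Code review=20, EF_Security audit=25) = 31; EF_Staging deploy = 31+10 = 41
Expected project duration μ = 41 days. Critical path: API spec → Backend dev → Unit tests → Staging deploy.

Variance along critical path = 1.778 + 0.444 + 4.000 + 2.778 = 9.000; σ = √9.000 = 3.000 days.
Z = (44 − 41) / 3.000 = 1.000
P(T ≤ 44) = Φ(1.000) ≈ 0.841

0.841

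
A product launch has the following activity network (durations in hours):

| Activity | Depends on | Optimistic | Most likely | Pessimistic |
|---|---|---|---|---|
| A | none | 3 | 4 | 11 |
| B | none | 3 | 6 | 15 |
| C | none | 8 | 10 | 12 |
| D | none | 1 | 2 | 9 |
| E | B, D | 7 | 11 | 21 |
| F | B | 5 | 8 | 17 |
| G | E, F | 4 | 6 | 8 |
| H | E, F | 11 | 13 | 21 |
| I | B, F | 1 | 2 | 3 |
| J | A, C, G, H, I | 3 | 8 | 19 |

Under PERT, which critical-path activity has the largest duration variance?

J

te_A = (3 + 4·4 + 11)/6 = 30/6 = 5; σ²_A = ((11−3)/6)² = 1.778
te_B = (3 + 4·6 + 15)/6 = 42/6 = 7; σ²_B = ((15−3)/6)² = 4.000
te_C = (8 + 4·10 + 12)/6 = 60/6 = 10; σ²_C = ((12−8)/6)² = 0.444
te_D = (1 + 4·2 + 9)/6 = 18/6 = 3; σ²_D = ((9−1)/6)² = 1.778
te_E = (7 + 4·11 + 21)/6 = 72/6 = 12; σ²_E = ((21−7)/6)² = 5.444
te_F = (5 + 4·8 + 17)/6 = 54/6 = 9; σ²_F = ((17−5)/6)² = 4.000
te_G = (4 + 4·6 + 8)/6 = 36/6 = 6; σ²_G = ((8−4)/6)² = 0.444
te_H = (11 + 4·13 + 21)/6 = 84/6 = 14; σ²_H = ((21−11)/6)² = 2.778
te_I = (1 + 4·2 + 3)/6 = 12/6 = 2; σ²_I = ((3−1)/6)² = 0.111
te_J = (3 + 4·8 + 19)/6 = 54/6 = 9; σ²_J = ((19−3)/6)² = 7.111

Forward pass:
ES_A = 0; EF_A = 5
ES_B = 0; EF_B = 7
ES_C = 0; EF_C = 10
ES_D = 0; EF_D = 3
ES_E = max(EF_B=7, EF_D=3) = 7; EF_E = 7+12 = 19
ES_F = 7; EF_F = 7+9 = 16
ES_G = max(EF_E=19, EF_F=16) = 19; EF_G = 19+6 = 25
ES_H = max(EF_E=19, EF_F=16) = 19; EF_H = 19+14 = 33
ES_I = max(EF_B=7, EF_F=16) = 16; EF_I = 16+2 = 18
ES_J = max(EF_A=5, EF_C=10, EF_G=25, EF_H=33, EF_I=18) = 33; EF_J = 33+9 = 42
Expected project duration μ = 42 hours. Critical path: B → E → H → J.

Variances on critical path: σ²_B=4.000, σ²_E=5.444, σ²_H=2.778, σ²_J=7.111.
Largest is σ²_J = 7.111.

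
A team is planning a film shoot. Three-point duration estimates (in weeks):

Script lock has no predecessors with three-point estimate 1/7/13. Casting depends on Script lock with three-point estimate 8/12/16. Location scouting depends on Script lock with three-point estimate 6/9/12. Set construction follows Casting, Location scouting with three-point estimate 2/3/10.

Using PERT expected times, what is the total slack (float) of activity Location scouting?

te_Script lock = (1 + 4·7 + 13)/6 = 42/6 = 7
te_Casting = (8 + 4·12 + 16)/6 = 72/6 = 12
te_Location scouting = (6 + 4·9 + 12)/6 = 54/6 = 9
te_Set construction = (2 + 4·3 + 10)/6 = 24/6 = 4

Forward pass:
ES_Script lock = 0; EF_Script lock = 7
ES_Casting = 7; EF_Casting = 7+12 = 19
ES_Location scouting = 7; EF_Location scouting = 7+9 = 16
ES_Set construction = max(EF_Casting=19, EF_Location scouting=16) = 19; EF_Set construction = 19+4 = 23
Expected project duration μ = 23 weeks. Critical path: Script lock → Casting → Set construction.

Backward pass:
LF_Set construction = 23; LS_Set construction = 23−4 = 19
LF_Location scouting = LS_Set construction = 19; LS_Location scouting = 19−9 = 10
LF_Casting = LS_Set construction = 19; LS_Casting = 19−12 = 7
LF_Script lock = min(LS_Casting=7, LS_Location scouting=10) = 7; LS_Script lock = 7−7 = 0
Slack_Location scouting = LS_Location scouting − ES_Location scouting = 10 − 7 = 3

3 weeks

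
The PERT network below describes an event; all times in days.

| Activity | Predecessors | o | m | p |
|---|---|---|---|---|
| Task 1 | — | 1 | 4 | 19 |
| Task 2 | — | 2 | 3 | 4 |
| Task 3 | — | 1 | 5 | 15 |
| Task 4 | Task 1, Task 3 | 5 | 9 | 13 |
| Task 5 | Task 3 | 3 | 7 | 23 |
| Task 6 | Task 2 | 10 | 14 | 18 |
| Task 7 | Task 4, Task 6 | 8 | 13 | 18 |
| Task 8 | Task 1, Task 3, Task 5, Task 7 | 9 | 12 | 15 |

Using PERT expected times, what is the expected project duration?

te_Task 1 = (1 + 4·4 + 19)/6 = 36/6 = 6
te_Task 2 = (2 + 4·3 + 4)/6 = 18/6 = 3
te_Task 3 = (1 + 4·5 + 15)/6 = 36/6 = 6
te_Task 4 = (5 + 4·9 + 13)/6 = 54/6 = 9
te_Task 5 = (3 + 4·7 + 23)/6 = 54/6 = 9
te_Task 6 = (10 + 4·14 + 18)/6 = 84/6 = 14
te_Task 7 = (8 + 4·13 + 18)/6 = 78/6 = 13
te_Task 8 = (9 + 4·12 + 15)/6 = 72/6 = 12

Forward pass:
ES_Task 1 = 0; EF_Task 1 = 6
ES_Task 2 = 0; EF_Task 2 = 3
ES_Task 3 = 0; EF_Task 3 = 6
ES_Task 4 = max(EF_Task 1=6, EF_Task 3=6) = 6; EF_Task 4 = 6+9 = 15
ES_Task 5 = 6; EF_Task 5 = 6+9 = 15
ES_Task 6 = 3; EF_Task 6 = 3+14 = 17
ES_Task 7 = max(EF_Task 4=15, EF_Task 6=17) = 17; EF_Task 7 = 17+13 = 30
ES_Task 8 = max(EF_Task 1=6, EF_Task 3=6, EF_Task 5=15, EF_Task 7=30) = 30; EF_Task 8 = 30+12 = 42
Expected project duration μ = 42 days. Critical path: Task 2 → Task 6 → Task 7 → Task 8.

42 days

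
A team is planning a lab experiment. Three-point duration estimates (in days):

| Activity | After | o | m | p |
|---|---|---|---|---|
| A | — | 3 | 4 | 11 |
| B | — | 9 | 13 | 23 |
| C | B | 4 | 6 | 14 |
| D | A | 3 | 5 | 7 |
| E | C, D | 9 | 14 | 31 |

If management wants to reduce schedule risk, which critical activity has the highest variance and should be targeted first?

te_A = (3 + 4·4 + 11)/6 = 30/6 = 5; σ²_A = ((11−3)/6)² = 1.778
te_B = (9 + 4·13 + 23)/6 = 84/6 = 14; σ²_B = ((23−9)/6)² = 5.444
te_C = (4 + 4·6 + 14)/6 = 42/6 = 7; σ²_C = ((14−4)/6)² = 2.778
te_D = (3 + 4·5 + 7)/6 = 30/6 = 5; σ²_D = ((7−3)/6)² = 0.444
te_E = (9 + 4·14 + 31)/6 = 96/6 = 16; σ²_E = ((31−9)/6)² = 13.444

Forward pass:
ES_A = 0; EF_A = 5
ES_B = 0; EF_B = 14
ES_C = 14; EF_C = 14+7 = 21
ES_D = 5; EF_D = 5+5 = 10
ES_E = max(EF_C=21, EF_D=10) = 21; EF_E = 21+16 = 37
Expected project duration μ = 37 days. Critical path: B → C → E.

Variances on critical path: σ²_B=5.444, σ²_C=2.778, σ²_E=13.444.
Largest is σ²_E = 13.444.

E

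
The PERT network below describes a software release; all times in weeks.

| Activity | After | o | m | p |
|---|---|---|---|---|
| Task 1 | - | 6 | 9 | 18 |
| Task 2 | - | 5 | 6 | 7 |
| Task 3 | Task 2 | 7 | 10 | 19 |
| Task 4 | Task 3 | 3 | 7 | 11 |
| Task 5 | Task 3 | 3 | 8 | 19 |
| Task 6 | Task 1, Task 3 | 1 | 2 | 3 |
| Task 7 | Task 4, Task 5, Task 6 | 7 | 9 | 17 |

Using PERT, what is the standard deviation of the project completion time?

3.74 weeks

te_Task 1 = (6 + 4·9 + 18)/6 = 60/6 = 10; σ²_Task 1 = ((18−6)/6)² = 4.000
te_Task 2 = (5 + 4·6 + 7)/6 = 36/6 = 6; σ²_Task 2 = ((7−5)/6)² = 0.111
te_Task 3 = (7 + 4·10 + 19)/6 = 66/6 = 11; σ²_Task 3 = ((19−7)/6)² = 4.000
te_Task 4 = (3 + 4·7 + 11)/6 = 42/6 = 7; σ²_Task 4 = ((11−3)/6)² = 1.778
te_Task 5 = (3 + 4·8 + 19)/6 = 54/6 = 9; σ²_Task 5 = ((19−3)/6)² = 7.111
te_Task 6 = (1 + 4·2 + 3)/6 = 12/6 = 2; σ²_Task 6 = ((3−1)/6)² = 0.111
te_Task 7 = (7 + 4·9 + 17)/6 = 60/6 = 10; σ²_Task 7 = ((17−7)/6)² = 2.778

Forward pass:
ES_Task 1 = 0; EF_Task 1 = 10
ES_Task 2 = 0; EF_Task 2 = 6
ES_Task 3 = 6; EF_Task 3 = 6+11 = 17
ES_Task 4 = 17; EF_Task 4 = 17+7 = 24
ES_Task 5 = 17; EF_Task 5 = 17+9 = 26
ES_Task 6 = max(EF_Task 1=10, EF_Task 3=17) = 17; EF_Task 6 = 17+2 = 19
ES_Task 7 = max(EF_Task 4=24, EF_Task 5=26, EF_Task 6=19) = 26; EF_Task 7 = 26+10 = 36
Expected project duration μ = 36 weeks. Critical path: Task 2 → Task 3 → Task 5 → Task 7.

Variance along critical path = 0.111 + 4.000 + 7.111 + 2.778 = 14.000
σ = √14.000 = 3.742 weeks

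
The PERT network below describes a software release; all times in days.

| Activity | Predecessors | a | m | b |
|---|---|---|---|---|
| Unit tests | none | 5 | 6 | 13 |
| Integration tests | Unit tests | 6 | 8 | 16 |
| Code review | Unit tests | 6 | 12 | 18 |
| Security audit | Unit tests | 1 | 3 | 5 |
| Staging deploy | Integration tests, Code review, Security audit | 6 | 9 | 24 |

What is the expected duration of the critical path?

30 days

te_Unit tests = (5 + 4·6 + 13)/6 = 42/6 = 7
te_Integration tests = (6 + 4·8 + 16)/6 = 54/6 = 9
te_Code review = (6 + 4·12 + 18)/6 = 72/6 = 12
te_Security audit = (1 + 4·3 + 5)/6 = 18/6 = 3
te_Staging deploy = (6 + 4·9 + 24)/6 = 66/6 = 11

Forward pass:
ES_Unit tests = 0; EF_Unit tests = 7
ES_Integration tests = 7; EF_Integration tests = 7+9 = 16
ES_Code review = 7; EF_Code review = 7+12 = 19
ES_Security audit = 7; EF_Security audit = 7+3 = 10
ES_Staging deploy = max(EF_Integration tests=16, EF_Code review=19, EF_Security audit=10) = 19; EF_Staging deploy = 19+11 = 30
Expected project duration μ = 30 days. Critical path: Unit tests → Code review → Staging deploy.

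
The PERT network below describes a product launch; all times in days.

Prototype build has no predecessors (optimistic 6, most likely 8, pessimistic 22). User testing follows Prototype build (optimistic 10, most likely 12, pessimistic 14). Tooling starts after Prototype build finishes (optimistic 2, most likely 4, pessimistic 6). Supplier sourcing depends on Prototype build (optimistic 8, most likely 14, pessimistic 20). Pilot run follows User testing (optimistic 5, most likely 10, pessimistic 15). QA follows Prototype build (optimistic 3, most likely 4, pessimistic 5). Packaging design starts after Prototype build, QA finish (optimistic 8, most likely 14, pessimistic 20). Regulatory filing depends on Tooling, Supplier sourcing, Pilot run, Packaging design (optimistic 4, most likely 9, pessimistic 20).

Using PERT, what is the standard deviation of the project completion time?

te_Prototype build = (6 + 4·8 + 22)/6 = 60/6 = 10; σ²_Prototype build = ((22−6)/6)² = 7.111
te_User testing = (10 + 4·12 + 14)/6 = 72/6 = 12; σ²_User testing = ((14−10)/6)² = 0.444
te_Tooling = (2 + 4·4 + 6)/6 = 24/6 = 4; σ²_Tooling = ((6−2)/6)² = 0.444
te_Supplier sourcing = (8 + 4·14 + 20)/6 = 84/6 = 14; σ²_Supplier sourcing = ((20−8)/6)² = 4.000
te_Pilot run = (5 + 4·10 + 15)/6 = 60/6 = 10; σ²_Pilot run = ((15−5)/6)² = 2.778
te_QA = (3 + 4·4 + 5)/6 = 24/6 = 4; σ²_QA = ((5−3)/6)² = 0.111
te_Packaging design = (8 + 4·14 + 20)/6 = 84/6 = 14; σ²_Packaging design = ((20−8)/6)² = 4.000
te_Regulatory filing = (4 + 4·9 + 20)/6 = 60/6 = 10; σ²_Regulatory filing = ((20−4)/6)² = 7.111

Forward pass:
ES_Prototype build = 0; EF_Prototype build = 10
ES_User testing = 10; EF_User testing = 10+12 = 22
ES_Tooling = 10; EF_Tooling = 10+4 = 14
ES_Supplier sourcing = 10; EF_Supplier sourcing = 10+14 = 24
ES_Pilot run = 22; EF_Pilot run = 22+10 = 32
ES_QA = 10; EF_QA = 10+4 = 14
ES_Packaging design = max(EF_Prototype build=10, EF_QA=14) = 14; EF_Packaging design = 14+14 = 28
ES_Regulatory filing = max(EF_Tooling=14, EF_Supplier sourcing=24, EF_Pilot run=32, EF_Packaging design=28) = 32; EF_Regulatory filing = 32+10 = 42
Expected project duration μ = 42 days. Critical path: Prototype build → User testing → Pilot run → Regulatory filing.

Variance along critical path = 7.111 + 0.444 + 2.778 + 7.111 = 17.444
σ = √17.444 = 4.177 days

4.18 days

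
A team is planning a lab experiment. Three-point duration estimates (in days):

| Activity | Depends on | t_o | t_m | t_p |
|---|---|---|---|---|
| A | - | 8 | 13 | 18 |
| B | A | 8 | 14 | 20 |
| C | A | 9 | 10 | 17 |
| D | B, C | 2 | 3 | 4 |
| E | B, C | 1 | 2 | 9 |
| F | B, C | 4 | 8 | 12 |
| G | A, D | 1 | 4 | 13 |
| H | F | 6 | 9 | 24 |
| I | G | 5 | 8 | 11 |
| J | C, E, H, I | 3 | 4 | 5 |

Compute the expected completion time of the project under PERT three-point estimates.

te_A = (8 + 4·13 + 18)/6 = 78/6 = 13
te_B = (8 + 4·14 + 20)/6 = 84/6 = 14
te_C = (9 + 4·10 + 17)/6 = 66/6 = 11
te_D = (2 + 4·3 + 4)/6 = 18/6 = 3
te_E = (1 + 4·2 + 9)/6 = 18/6 = 3
te_F = (4 + 4·8 + 12)/6 = 48/6 = 8
te_G = (1 + 4·4 + 13)/6 = 30/6 = 5
te_H = (6 + 4·9 + 24)/6 = 66/6 = 11
te_I = (5 + 4·8 + 11)/6 = 48/6 = 8
te_J = (3 + 4·4 + 5)/6 = 24/6 = 4

Forward pass:
ES_A = 0; EF_A = 13
ES_B = 13; EF_B = 13+14 = 27
ES_C = 13; EF_C = 13+11 = 24
ES_D = max(EF_B=27, EF_C=24) = 27; EF_D = 27+3 = 30
ES_E = max(EF_B=27, EF_C=24) = 27; EF_E = 27+3 = 30
ES_F = max(EF_B=27, EF_C=24) = 27; EF_F = 27+8 = 35
ES_G = max(EF_A=13, EF_D=30) = 30; EF_G = 30+5 = 35
ES_H = 35; EF_H = 35+11 = 46
ES_I = 35; EF_I = 35+8 = 43
ES_J = max(EF_C=24, EF_E=30, EF_H=46, EF_I=43) = 46; EF_J = 46+4 = 50
Expected project duration μ = 50 days. Critical path: A → B → F → H → J.

50 days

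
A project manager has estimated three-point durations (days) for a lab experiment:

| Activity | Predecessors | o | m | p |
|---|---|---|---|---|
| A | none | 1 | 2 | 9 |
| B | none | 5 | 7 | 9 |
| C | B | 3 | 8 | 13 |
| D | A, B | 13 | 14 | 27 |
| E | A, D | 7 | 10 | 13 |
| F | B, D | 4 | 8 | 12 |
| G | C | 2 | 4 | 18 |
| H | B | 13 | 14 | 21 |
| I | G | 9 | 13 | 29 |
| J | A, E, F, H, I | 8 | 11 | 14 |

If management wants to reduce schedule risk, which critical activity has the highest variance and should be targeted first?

te_A = (1 + 4·2 + 9)/6 = 18/6 = 3; σ²_A = ((9−1)/6)² = 1.778
te_B = (5 + 4·7 + 9)/6 = 42/6 = 7; σ²_B = ((9−5)/6)² = 0.444
te_C = (3 + 4·8 + 13)/6 = 48/6 = 8; σ²_C = ((13−3)/6)² = 2.778
te_D = (13 + 4·14 + 27)/6 = 96/6 = 16; σ²_D = ((27−13)/6)² = 5.444
te_E = (7 + 4·10 + 13)/6 = 60/6 = 10; σ²_E = ((13−7)/6)² = 1.000
te_F = (4 + 4·8 + 12)/6 = 48/6 = 8; σ²_F = ((12−4)/6)² = 1.778
te_G = (2 + 4·4 + 18)/6 = 36/6 = 6; σ²_G = ((18−2)/6)² = 7.111
te_H = (13 + 4·14 + 21)/6 = 90/6 = 15; σ²_H = ((21−13)/6)² = 1.778
te_I = (9 + 4·13 + 29)/6 = 90/6 = 15; σ²_I = ((29−9)/6)² = 11.111
te_J = (8 + 4·11 + 14)/6 = 66/6 = 11; σ²_J = ((14−8)/6)² = 1.000

Forward pass:
ES_A = 0; EF_A = 3
ES_B = 0; EF_B = 7
ES_C = 7; EF_C = 7+8 = 15
ES_D = max(EF_A=3, EF_B=7) = 7; EF_D = 7+16 = 23
ES_E = max(EF_A=3, EF_D=23) = 23; EF_E = 23+10 = 33
ES_F = max(EF_B=7, EF_D=23) = 23; EF_F = 23+8 = 31
ES_G = 15; EF_G = 15+6 = 21
ES_H = 7; EF_H = 7+15 = 22
ES_I = 21; EF_I = 21+15 = 36
ES_J = max(EF_A=3, EF_E=33, EF_F=31, EF_H=22, EF_I=36) = 36; EF_J = 36+11 = 47
Expected project duration μ = 47 days. Critical path: B → C → G → I → J.

Variances on critical path: σ²_B=0.444, σ²_C=2.778, σ²_G=7.111, σ²_I=11.111, σ²_J=1.000.
Largest is σ²_I = 11.111.

I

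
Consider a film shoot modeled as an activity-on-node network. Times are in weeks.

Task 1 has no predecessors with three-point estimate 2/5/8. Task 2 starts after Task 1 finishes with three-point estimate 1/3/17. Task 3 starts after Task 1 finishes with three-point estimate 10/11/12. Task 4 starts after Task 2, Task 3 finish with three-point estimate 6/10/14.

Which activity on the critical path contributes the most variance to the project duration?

te_Task 1 = (2 + 4·5 + 8)/6 = 30/6 = 5; σ²_Task 1 = ((8−2)/6)² = 1.000
te_Task 2 = (1 + 4·3 + 17)/6 = 30/6 = 5; σ²_Task 2 = ((17−1)/6)² = 7.111
te_Task 3 = (10 + 4·11 + 12)/6 = 66/6 = 11; σ²_Task 3 = ((12−10)/6)² = 0.111
te_Task 4 = (6 + 4·10 + 14)/6 = 60/6 = 10; σ²_Task 4 = ((14−6)/6)² = 1.778

Forward pass:
ES_Task 1 = 0; EF_Task 1 = 5
ES_Task 2 = 5; EF_Task 2 = 5+5 = 10
ES_Task 3 = 5; EF_Task 3 = 5+11 = 16
ES_Task 4 = max(EF_Task 2=10, EF_Task 3=16) = 16; EF_Task 4 = 16+10 = 26
Expected project duration μ = 26 weeks. Critical path: Task 1 → Task 3 → Task 4.

Variances on critical path: σ²_Task 1=1.000, σ²_Task 3=0.111, σ²_Task 4=1.778.
Largest is σ²_Task 4 = 1.778.

Task 4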